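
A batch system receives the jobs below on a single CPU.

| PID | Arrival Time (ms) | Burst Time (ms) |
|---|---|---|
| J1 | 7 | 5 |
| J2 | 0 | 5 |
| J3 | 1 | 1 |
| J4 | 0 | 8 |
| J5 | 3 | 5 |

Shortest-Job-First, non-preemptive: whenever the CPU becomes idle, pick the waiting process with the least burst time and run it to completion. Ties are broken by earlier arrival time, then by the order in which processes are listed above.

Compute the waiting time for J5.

Timeline: | J2 0-5 | J3 5-6 | J5 6-11 | J1 11-16 | J4 16-24 |
Completion: J1=16  J2=5  J3=6  J4=24  J5=11
Waiting(J5) = turnaround − burst = 8 − 5 = 3

3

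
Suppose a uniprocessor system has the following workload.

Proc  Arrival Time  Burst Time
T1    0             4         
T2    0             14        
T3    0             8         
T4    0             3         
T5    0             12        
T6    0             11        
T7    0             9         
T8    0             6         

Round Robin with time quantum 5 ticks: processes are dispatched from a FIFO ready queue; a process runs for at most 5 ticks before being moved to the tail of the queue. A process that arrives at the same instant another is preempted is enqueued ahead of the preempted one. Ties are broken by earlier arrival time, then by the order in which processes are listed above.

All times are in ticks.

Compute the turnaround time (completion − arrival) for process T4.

Schedule: | T1 0-4 | T2 4-9 | T3 9-14 | T4 14-17 | T5 17-22 | T6 22-27 | T7 27-32 | T8 32-37 | T2 37-42 | T3 42-45 | T5 45-50 | T6 50-55 | T7 55-59 | T8 59-60 | T2 60-64 | T5 64-66 | T6 66-67 |
Completion: T1=4  T2=64  T3=45  T4=17  T5=66  T6=67  T7=59  T8=60
Turnaround (C−A): T1=4  T2=64  T3=45  T4=17  T5=66  T6=67  T7=59  T8=60
Turnaround(T4) = completion − arrival = 17 − 0 = 17

17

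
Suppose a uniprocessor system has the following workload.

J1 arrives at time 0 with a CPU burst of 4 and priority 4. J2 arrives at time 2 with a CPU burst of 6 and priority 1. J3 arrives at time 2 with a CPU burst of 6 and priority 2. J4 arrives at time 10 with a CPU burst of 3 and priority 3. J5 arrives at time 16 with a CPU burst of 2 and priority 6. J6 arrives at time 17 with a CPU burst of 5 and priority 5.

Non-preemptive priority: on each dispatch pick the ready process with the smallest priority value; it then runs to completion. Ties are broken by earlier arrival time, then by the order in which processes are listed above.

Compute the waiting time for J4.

Schedule: | J1 0-4 | J2 4-10 | J3 10-16 | J4 16-19 | J6 19-24 | J5 24-26 |
Completion: J1=4  J2=10  J3=16  J4=19  J5=26  J6=24
Turnaround (C−A): J1=4  J2=8  J3=14  J4=9  J5=10  J6=7
Waiting(J4) = turnaround − burst = 9 − 3 = 6

6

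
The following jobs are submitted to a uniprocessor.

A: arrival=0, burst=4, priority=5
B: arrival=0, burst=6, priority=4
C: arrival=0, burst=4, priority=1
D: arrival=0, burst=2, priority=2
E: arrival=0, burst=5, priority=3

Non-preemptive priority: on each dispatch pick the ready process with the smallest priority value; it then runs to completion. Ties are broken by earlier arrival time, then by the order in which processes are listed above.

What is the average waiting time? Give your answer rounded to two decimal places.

Gantt: | C 0-4 | D 4-6 | E 6-11 | B 11-17 | A 17-21 |
Completion: A=21  B=17  C=4  D=6  E=11
Turnaround (C−A): A=21  B=17  C=4  D=6  E=11
Waiting times: A=17, B=11, C=0, D=4, E=6
Average waiting = (17+11+0+4+6) / 5 = 38/5 = 7.60

7.60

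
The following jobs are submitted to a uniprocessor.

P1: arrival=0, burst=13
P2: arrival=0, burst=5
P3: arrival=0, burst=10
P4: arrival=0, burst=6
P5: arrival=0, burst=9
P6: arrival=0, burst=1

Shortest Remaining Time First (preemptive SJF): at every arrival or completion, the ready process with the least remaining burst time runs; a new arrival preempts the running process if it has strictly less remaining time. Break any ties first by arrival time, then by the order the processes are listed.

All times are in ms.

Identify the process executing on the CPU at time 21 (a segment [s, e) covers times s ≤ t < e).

P3

Timeline: | P6 0-1 | P2 1-6 | P4 6-12 | P5 12-21 | P3 21-31 | P1 31-44 |
Completion: P1=44  P2=6  P3=31  P4=12  P5=21  P6=1
Turnaround (C−A): P1=44  P2=6  P3=31  P4=12  P5=21  P6=1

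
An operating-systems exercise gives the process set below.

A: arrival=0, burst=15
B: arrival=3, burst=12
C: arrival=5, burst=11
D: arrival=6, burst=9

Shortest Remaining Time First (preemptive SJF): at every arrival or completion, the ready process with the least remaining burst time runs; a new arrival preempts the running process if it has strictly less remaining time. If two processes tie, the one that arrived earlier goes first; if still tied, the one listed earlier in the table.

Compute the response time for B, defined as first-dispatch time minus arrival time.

Timeline: | A 0-15 | D 15-24 | C 24-35 | B 35-47 |
Completion: A=15  B=47  C=35  D=24
Response(B) = first start − arrival = 35 − 3 = 32

32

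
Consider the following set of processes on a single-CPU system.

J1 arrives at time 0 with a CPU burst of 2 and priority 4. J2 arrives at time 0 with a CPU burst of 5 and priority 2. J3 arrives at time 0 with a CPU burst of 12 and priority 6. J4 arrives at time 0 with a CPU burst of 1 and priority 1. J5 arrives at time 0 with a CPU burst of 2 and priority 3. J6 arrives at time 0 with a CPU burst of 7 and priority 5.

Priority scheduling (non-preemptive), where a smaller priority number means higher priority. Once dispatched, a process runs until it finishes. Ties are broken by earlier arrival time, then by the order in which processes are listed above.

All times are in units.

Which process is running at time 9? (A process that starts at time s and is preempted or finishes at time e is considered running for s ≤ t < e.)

J1

Gantt: | J4 0-1 | J2 1-6 | J5 6-8 | J1 8-10 | J6 10-17 | J3 17-29 |
Completion: J1=10  J2=6  J3=29  J4=1  J5=8  J6=17
Turnaround (C−A): J1=10  J2=6  J3=29  J4=1  J5=8  J6=17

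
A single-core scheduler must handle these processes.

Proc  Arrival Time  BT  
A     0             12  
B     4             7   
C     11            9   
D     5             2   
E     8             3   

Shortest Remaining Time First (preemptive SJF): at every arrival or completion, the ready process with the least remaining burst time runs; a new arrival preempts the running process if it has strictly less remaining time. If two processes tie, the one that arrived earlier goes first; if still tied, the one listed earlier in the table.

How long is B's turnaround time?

12

Gantt: | A 0-4 | B 4-5 | D 5-7 | B 7-8 | E 8-11 | B 11-16 | A 16-24 | C 24-33 |
Completion: A=24  B=16  C=33  D=7  E=11
Turnaround (C−A): A=24  B=12  C=22  D=2  E=3
Turnaround(B) = completion − arrival = 16 − 4 = 12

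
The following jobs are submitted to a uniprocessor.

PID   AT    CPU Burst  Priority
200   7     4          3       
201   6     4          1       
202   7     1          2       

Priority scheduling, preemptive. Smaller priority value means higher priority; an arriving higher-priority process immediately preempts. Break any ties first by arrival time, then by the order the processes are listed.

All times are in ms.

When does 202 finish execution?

Gantt: | idle 0-6 | 201 6-10 | 202 10-11 | 200 11-15 |
Completion: 200=15  201=10  202=11

11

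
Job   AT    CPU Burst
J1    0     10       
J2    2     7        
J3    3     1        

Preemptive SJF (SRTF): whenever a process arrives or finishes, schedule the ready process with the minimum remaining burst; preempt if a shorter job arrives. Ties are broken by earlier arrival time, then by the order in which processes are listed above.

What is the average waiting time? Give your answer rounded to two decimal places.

Gantt: | J1 0-2 | J2 2-3 | J3 3-4 | J2 4-10 | J1 10-18 |
Completion: J1=18  J2=10  J3=4
Waiting times: J1=8, J2=1, J3=0
Average waiting = (8+1+0) / 3 = 9/3 = 3.00

3.00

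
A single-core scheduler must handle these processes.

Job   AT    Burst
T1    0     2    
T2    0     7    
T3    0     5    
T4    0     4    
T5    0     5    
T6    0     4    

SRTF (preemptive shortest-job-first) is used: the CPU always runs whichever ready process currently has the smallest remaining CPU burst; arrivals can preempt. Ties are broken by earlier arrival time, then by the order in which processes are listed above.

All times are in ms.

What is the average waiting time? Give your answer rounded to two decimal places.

8.83

Schedule: | T1 0-2 | T4 2-6 | T6 6-10 | T3 10-15 | T5 15-20 | T2 20-27 |
Completion: T1=2  T2=27  T3=15  T4=6  T5=20  T6=10
Waiting times: T1=0, T2=20, T3=10, T4=2, T5=15, T6=6
Average waiting = (0+20+10+2+15+6) / 6 = 53/6 = 8.83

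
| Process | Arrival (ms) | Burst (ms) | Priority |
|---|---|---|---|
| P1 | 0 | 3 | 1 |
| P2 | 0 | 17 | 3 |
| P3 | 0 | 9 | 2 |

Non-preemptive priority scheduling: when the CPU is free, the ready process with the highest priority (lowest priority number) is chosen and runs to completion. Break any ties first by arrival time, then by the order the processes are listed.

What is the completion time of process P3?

Gantt: | P1 0-3 | P3 3-12 | P2 12-29 |
Completion: P1=3  P2=29  P3=12

12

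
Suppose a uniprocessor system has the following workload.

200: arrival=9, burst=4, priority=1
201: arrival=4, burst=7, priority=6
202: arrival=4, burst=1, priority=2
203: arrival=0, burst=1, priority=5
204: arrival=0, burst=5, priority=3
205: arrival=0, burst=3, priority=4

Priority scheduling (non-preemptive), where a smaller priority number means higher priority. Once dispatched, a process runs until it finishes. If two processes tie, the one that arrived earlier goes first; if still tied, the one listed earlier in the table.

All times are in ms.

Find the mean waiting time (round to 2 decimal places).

Timeline: | 204 0-5 | 202 5-6 | 205 6-9 | 200 9-13 | 203 13-14 | 201 14-21 |
Completion: 200=13  201=21  202=6  203=14  204=5  205=9
Turnaround (C−A): 200=4  201=17  202=2  203=14  204=5  205=9
Waiting times: 200=0, 201=10, 202=1, 203=13, 204=0, 205=6
Average waiting = (0+10+1+13+0+6) / 6 = 30/6 = 5.00

5.00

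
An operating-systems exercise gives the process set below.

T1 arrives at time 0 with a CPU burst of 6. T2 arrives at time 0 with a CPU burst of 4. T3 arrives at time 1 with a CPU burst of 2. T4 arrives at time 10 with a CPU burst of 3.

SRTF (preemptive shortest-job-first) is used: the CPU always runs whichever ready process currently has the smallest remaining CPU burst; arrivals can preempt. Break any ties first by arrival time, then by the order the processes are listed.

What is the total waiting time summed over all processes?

Timeline: | T2 0-1 | T3 1-3 | T2 3-6 | T1 6-12 | T4 12-15 |
Completion: T1=12  T2=6  T3=3  T4=15
Waiting = turnaround − burst: T1=6, T2=2, T3=0, T4=2
Total waiting = 6 + 2 + 0 + 2 = 10

10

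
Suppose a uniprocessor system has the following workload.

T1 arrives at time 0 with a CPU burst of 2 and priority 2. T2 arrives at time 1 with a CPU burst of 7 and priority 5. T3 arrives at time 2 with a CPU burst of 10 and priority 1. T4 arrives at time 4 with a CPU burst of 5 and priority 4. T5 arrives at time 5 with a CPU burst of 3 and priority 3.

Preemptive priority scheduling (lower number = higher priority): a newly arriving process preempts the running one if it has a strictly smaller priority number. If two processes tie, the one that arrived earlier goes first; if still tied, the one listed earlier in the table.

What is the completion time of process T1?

2

Schedule: | T1 0-2 | T3 2-12 | T5 12-15 | T4 15-20 | T2 20-27 |
Completion: T1=2  T2=27  T3=12  T4=20  T5=15
Turnaround (C−A): T1=2  T2=26  T3=10  T4=16  T5=10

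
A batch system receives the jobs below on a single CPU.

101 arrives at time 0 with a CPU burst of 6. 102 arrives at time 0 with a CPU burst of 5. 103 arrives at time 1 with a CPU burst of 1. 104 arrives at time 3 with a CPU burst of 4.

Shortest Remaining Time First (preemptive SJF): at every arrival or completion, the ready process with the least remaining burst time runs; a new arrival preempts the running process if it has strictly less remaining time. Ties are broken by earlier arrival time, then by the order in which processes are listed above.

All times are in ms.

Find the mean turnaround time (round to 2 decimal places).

Gantt: | 102 0-1 | 103 1-2 | 102 2-6 | 104 6-10 | 101 10-16 |
Completion: 101=16  102=6  103=2  104=10
Turnaround (C−A): 101=16  102=6  103=1  104=7
Turnaround times: 101=16, 102=6, 103=1, 104=7
Average turnaround = (16+6+1+7) / 4 = 30/4 = 7.50

7.50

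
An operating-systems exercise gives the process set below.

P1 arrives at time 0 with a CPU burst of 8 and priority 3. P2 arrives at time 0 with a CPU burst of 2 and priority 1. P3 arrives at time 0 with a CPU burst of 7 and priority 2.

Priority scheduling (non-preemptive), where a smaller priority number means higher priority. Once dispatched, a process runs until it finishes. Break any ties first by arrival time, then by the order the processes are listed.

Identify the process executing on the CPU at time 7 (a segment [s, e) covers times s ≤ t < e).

P3

Schedule: | P2 0-2 | P3 2-9 | P1 9-17 |
Completion: P1=17  P2=2  P3=9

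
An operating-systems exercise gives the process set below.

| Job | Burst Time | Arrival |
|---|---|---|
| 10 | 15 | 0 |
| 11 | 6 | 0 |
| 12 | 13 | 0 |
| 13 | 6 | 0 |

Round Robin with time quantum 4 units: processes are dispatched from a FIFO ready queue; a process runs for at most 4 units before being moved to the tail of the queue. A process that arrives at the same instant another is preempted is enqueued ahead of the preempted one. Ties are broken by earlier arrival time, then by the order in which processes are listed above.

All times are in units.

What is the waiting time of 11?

Gantt: | 10 0-4 | 11 4-8 | 12 8-12 | 13 12-16 | 10 16-20 | 11 20-22 | 12 22-26 | 13 26-28 | 10 28-32 | 12 32-36 | 10 36-39 | 12 39-40 |
Completion: 10=39  11=22  12=40  13=28
Turnaround (C−A): 10=39  11=22  12=40  13=28
Waiting(11) = turnaround − burst = 22 − 6 = 16

16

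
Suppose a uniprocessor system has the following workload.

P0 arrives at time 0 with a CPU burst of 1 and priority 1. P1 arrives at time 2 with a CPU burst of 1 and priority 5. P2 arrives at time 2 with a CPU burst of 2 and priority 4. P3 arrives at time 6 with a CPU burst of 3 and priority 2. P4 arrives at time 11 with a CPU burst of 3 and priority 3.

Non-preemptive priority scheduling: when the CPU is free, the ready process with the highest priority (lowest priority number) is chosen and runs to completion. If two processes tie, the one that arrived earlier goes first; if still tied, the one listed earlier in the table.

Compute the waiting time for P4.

Gantt: | P0 0-1 | idle 1-2 | P2 2-4 | P1 4-5 | idle 5-6 | P3 6-9 | idle 9-11 | P4 11-14 |
Completion: P0=1  P1=5  P2=4  P3=9  P4=14
Waiting(P4) = turnaround − burst = 3 − 3 = 0

0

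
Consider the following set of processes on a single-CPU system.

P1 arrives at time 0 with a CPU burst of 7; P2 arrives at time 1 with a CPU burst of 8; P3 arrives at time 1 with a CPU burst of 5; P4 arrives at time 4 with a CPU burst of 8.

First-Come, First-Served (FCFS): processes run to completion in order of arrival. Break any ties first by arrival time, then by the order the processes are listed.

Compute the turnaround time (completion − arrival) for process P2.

14

Timeline: | P1 0-7 | P2 7-15 | P3 15-20 | P4 20-28 |
Completion: P1=7  P2=15  P3=20  P4=28
Turnaround(P2) = completion − arrival = 15 − 1 = 14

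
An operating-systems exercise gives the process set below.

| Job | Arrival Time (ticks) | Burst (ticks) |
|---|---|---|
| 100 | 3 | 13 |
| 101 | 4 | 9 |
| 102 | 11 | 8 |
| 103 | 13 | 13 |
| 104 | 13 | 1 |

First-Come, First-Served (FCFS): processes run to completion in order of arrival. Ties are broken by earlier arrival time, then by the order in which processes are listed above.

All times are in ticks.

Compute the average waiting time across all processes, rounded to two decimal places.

15.80

Schedule: | idle 0-3 | 100 3-16 | 101 16-25 | 102 25-33 | 103 33-46 | 104 46-47 |
Completion: 100=16  101=25  102=33  103=46  104=47
Turnaround (C−A): 100=13  101=21  102=22  103=33  104=34
Waiting times: 100=0, 101=12, 102=14, 103=20, 104=33
Average waiting = (0+12+14+20+33) / 5 = 79/5 = 15.80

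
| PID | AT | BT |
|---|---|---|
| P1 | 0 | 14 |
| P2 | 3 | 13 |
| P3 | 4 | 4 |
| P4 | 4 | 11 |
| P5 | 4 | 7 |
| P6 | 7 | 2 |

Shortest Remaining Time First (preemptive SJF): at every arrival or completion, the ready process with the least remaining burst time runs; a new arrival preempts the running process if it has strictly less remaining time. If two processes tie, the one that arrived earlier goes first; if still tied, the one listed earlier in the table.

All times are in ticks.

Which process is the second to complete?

P6

Timeline: | P1 0-4 | P3 4-8 | P6 8-10 | P5 10-17 | P1 17-27 | P4 27-38 | P2 38-51 |
Completion: P1=27  P2=51  P3=8  P4=38  P5=17  P6=10
Turnaround (C−A): P1=27  P2=48  P3=4  P4=34  P5=13  P6=3
Finish order: P3 → P6 → P5 → P1 → P4 → P2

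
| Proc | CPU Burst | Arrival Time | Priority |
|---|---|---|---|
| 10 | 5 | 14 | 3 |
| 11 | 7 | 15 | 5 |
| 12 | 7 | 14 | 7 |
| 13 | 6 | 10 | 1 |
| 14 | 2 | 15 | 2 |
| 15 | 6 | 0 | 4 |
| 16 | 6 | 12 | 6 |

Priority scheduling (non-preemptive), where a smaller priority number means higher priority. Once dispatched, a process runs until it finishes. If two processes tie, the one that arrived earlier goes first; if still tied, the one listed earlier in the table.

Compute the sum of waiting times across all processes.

Timeline: | 15 0-6 | idle 6-10 | 13 10-16 | 14 16-18 | 10 18-23 | 11 23-30 | 16 30-36 | 12 36-43 |
Completion: 10=23  11=30  12=43  13=16  14=18  15=6  16=36
Turnaround (C−A): 10=9  11=15  12=29  13=6  14=3  15=6  16=24
Waiting = turnaround − burst: 10=4, 11=8, 12=22, 13=0, 14=1, 15=0, 16=18
Total waiting = 4 + 8 + 22 + 0 + 1 + 0 + 18 = 53

53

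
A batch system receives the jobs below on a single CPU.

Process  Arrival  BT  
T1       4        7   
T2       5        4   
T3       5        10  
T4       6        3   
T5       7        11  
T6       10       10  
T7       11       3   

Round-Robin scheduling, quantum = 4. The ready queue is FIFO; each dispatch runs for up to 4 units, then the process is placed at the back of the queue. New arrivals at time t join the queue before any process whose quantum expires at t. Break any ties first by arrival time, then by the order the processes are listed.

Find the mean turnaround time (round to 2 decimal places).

27.29

Schedule: | idle 0-4 | T1 4-8 | T2 8-12 | T3 12-16 | T4 16-19 | T5 19-23 | T1 23-26 | T6 26-30 | T7 30-33 | T3 33-37 | T5 37-41 | T6 41-45 | T3 45-47 | T5 47-50 | T6 50-52 |
Completion: T1=26  T2=12  T3=47  T4=19  T5=50  T6=52  T7=33
Turnaround times: T1=22, T2=7, T3=42, T4=13, T5=43, T6=42, T7=22
Average turnaround = (22+7+42+13+43+42+22) / 7 = 191/7 = 27.29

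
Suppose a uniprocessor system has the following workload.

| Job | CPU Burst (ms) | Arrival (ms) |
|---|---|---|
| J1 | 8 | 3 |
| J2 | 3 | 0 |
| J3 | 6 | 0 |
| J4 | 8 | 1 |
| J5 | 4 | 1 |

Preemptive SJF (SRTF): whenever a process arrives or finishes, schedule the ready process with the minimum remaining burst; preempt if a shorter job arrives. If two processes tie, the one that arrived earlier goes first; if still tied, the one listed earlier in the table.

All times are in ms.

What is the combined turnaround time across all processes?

68

Schedule: | J2 0-3 | J5 3-7 | J3 7-13 | J4 13-21 | J1 21-29 |
Completion: J1=29  J2=3  J3=13  J4=21  J5=7
Turnaround (C−A): J1=26  J2=3  J3=13  J4=20  J5=6
Turnaround = completion − arrival: J1=26, J2=3, J3=13, J4=20, J5=6
Total turnaround = 26 + 3 + 13 + 20 + 6 = 68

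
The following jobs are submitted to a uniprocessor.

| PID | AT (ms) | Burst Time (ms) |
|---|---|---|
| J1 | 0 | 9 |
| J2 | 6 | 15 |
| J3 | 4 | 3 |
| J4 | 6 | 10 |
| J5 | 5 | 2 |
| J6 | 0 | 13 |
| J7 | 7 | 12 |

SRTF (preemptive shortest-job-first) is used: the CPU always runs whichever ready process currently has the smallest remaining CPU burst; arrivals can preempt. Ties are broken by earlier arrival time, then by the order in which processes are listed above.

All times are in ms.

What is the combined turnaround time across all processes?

Timeline: | J1 0-4 | J3 4-7 | J5 7-9 | J1 9-14 | J4 14-24 | J7 24-36 | J6 36-49 | J2 49-64 |
Completion: J1=14  J2=64  J3=7  J4=24  J5=9  J6=49  J7=36
Turnaround = completion − arrival: J1=14, J2=58, J3=3, J4=18, J5=4, J6=49, J7=29
Total turnaround = 14 + 58 + 3 + 18 + 4 + 49 + 29 = 175

175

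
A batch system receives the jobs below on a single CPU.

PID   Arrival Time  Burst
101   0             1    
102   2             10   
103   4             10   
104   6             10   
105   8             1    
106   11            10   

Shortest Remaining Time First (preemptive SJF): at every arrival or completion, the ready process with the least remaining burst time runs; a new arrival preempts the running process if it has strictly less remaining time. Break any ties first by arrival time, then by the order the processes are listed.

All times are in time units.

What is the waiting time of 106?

Timeline: | 101 0-1 | idle 1-2 | 102 2-8 | 105 8-9 | 102 9-13 | 103 13-23 | 104 23-33 | 106 33-43 |
Completion: 101=1  102=13  103=23  104=33  105=9  106=43
Turnaround (C−A): 101=1  102=11  103=19  104=27  105=1  106=32
Waiting(106) = turnaround − burst = 32 − 10 = 22

22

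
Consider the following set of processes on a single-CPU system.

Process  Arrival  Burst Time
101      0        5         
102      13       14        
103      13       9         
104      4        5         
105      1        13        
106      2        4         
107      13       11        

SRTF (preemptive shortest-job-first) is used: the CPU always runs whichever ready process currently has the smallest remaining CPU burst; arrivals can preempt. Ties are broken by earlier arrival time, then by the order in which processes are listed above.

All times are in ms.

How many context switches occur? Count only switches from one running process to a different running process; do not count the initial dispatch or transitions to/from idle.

6

Schedule: | 101 0-5 | 106 5-9 | 104 9-14 | 103 14-23 | 107 23-34 | 105 34-47 | 102 47-61 |
Completion: 101=5  102=61  103=23  104=14  105=47  106=9  107=34
Turnaround (C−A): 101=5  102=48  103=10  104=10  105=46  106=7  107=21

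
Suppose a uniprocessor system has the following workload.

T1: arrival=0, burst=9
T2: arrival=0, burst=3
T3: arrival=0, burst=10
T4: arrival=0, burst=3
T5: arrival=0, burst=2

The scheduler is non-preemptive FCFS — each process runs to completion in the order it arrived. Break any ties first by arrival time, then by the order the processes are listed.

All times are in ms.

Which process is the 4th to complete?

Schedule: | T1 0-9 | T2 9-12 | T3 12-22 | T4 22-25 | T5 25-27 |
Completion: T1=9  T2=12  T3=22  T4=25  T5=27
Finish order: T1 → T2 → T3 → T4 → T5

T4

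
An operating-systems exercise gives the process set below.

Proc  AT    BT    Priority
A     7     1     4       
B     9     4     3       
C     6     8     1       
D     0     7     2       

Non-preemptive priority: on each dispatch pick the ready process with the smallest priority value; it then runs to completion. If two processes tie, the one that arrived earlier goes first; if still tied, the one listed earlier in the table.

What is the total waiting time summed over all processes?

Timeline: | D 0-7 | C 7-15 | B 15-19 | A 19-20 |
Completion: A=20  B=19  C=15  D=7
Turnaround (C−A): A=13  B=10  C=9  D=7
Waiting = turnaround − burst: A=12, B=6, C=1, D=0
Total waiting = 12 + 6 + 1 + 0 = 19

19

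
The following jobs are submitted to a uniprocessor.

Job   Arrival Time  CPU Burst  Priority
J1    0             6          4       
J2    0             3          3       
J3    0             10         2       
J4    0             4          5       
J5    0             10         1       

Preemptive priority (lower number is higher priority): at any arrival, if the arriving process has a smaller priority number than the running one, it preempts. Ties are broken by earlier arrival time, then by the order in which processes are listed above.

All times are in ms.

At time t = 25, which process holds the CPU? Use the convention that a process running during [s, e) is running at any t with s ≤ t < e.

Timeline: | J5 0-10 | J3 10-20 | J2 20-23 | J1 23-29 | J4 29-33 |
Completion: J1=29  J2=23  J3=20  J4=33  J5=10
Turnaround (C−A): J1=29  J2=23  J3=20  J4=33  J5=10

J1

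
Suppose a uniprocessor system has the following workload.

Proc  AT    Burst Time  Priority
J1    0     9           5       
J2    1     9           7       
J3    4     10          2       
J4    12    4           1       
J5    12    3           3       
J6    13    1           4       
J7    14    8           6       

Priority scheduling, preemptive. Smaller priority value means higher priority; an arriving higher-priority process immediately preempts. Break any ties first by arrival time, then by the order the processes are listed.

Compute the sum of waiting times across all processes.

83

Timeline: | J1 0-4 | J3 4-12 | J4 12-16 | J3 16-18 | J5 18-21 | J6 21-22 | J1 22-27 | J7 27-35 | J2 35-44 |
Completion: J1=27  J2=44  J3=18  J4=16  J5=21  J6=22  J7=35
Turnaround (C−A): J1=27  J2=43  J3=14  J4=4  J5=9  J6=9  J7=21
Waiting = turnaround − burst: J1=18, J2=34, J3=4, J4=0, J5=6, J6=8, J7=13
Total waiting = 18 + 34 + 4 + 0 + 6 + 8 + 13 = 83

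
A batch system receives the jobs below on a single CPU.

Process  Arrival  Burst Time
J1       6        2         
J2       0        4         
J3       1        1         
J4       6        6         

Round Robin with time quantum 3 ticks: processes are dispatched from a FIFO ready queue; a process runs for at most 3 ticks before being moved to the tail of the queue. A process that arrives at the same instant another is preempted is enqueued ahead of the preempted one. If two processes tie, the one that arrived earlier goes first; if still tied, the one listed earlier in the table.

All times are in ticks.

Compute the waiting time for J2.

Schedule: | J2 0-3 | J3 3-4 | J2 4-5 | idle 5-6 | J1 6-8 | J4 8-14 |
Completion: J1=8  J2=5  J3=4  J4=14
Turnaround (C−A): J1=2  J2=5  J3=3  J4=8
Waiting(J2) = turnaround − burst = 5 − 4 = 1

1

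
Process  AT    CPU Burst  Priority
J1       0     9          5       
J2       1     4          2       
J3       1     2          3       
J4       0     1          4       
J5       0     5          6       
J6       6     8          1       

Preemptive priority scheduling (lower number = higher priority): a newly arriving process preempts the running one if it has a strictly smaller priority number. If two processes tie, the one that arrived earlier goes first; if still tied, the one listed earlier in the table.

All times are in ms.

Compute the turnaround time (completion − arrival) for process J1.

Schedule: | J4 0-1 | J2 1-5 | J3 5-6 | J6 6-14 | J3 14-15 | J1 15-24 | J5 24-29 |
Completion: J1=24  J2=5  J3=15  J4=1  J5=29  J6=14
Turnaround (C−A): J1=24  J2=4  J3=14  J4=1  J5=29  J6=8
Turnaround(J1) = completion − arrival = 24 − 0 = 24

24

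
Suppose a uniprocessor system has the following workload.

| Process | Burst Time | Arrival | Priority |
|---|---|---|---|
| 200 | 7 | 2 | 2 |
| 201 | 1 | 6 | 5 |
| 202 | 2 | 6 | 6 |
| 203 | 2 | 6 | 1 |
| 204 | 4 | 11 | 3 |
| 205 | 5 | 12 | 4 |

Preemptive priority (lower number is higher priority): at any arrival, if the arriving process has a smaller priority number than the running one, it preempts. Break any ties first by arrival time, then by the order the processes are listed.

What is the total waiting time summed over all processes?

Schedule: | idle 0-2 | 200 2-6 | 203 6-8 | 200 8-11 | 204 11-15 | 205 15-20 | 201 20-21 | 202 21-23 |
Completion: 200=11  201=21  202=23  203=8  204=15  205=20
Waiting = turnaround − burst: 200=2, 201=14, 202=15, 203=0, 204=0, 205=3
Total waiting = 2 + 14 + 15 + 0 + 0 + 3 = 34

34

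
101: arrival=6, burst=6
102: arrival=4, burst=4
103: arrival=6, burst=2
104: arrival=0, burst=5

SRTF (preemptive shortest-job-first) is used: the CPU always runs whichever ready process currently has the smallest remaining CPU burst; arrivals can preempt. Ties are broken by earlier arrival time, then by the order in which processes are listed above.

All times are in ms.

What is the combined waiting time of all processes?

8

Timeline: | 104 0-5 | 102 5-6 | 103 6-8 | 102 8-11 | 101 11-17 |
Completion: 101=17  102=11  103=8  104=5
Waiting = turnaround − burst: 101=5, 102=3, 103=0, 104=0
Total waiting = 5 + 3 + 0 + 0 = 8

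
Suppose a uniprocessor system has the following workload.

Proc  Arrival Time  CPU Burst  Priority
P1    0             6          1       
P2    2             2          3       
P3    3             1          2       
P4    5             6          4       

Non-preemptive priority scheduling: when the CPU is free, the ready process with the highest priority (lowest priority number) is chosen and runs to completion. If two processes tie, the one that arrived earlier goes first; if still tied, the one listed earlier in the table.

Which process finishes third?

P2

Timeline: | P1 0-6 | P3 6-7 | P2 7-9 | P4 9-15 |
Completion: P1=6  P2=9  P3=7  P4=15
Turnaround (C−A): P1=6  P2=7  P3=4  P4=10
Finish order: P1 → P3 → P2 → P4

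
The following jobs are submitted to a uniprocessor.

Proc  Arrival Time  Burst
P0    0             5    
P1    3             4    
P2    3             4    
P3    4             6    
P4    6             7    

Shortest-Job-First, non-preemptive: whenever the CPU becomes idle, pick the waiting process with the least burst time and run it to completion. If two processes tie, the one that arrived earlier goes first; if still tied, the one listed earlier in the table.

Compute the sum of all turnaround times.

Schedule: | P0 0-5 | P1 5-9 | P2 9-13 | P3 13-19 | P4 19-26 |
Completion: P0=5  P1=9  P2=13  P3=19  P4=26
Turnaround (C−A): P0=5  P1=6  P2=10  P3=15  P4=20
Turnaround = completion − arrival: P0=5, P1=6, P2=10, P3=15, P4=20
Total turnaround = 5 + 6 + 10 + 15 + 20 = 56

56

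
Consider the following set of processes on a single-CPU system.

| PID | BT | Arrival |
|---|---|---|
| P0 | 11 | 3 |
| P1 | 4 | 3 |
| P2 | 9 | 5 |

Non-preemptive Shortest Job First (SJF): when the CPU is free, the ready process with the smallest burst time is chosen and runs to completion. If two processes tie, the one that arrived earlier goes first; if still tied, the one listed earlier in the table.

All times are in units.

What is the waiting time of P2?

Schedule: | idle 0-3 | P1 3-7 | P2 7-16 | P0 16-27 |
Completion: P0=27  P1=7  P2=16
Turnaround (C−A): P0=24  P1=4  P2=11
Waiting(P2) = turnaround − burst = 11 − 9 = 2

2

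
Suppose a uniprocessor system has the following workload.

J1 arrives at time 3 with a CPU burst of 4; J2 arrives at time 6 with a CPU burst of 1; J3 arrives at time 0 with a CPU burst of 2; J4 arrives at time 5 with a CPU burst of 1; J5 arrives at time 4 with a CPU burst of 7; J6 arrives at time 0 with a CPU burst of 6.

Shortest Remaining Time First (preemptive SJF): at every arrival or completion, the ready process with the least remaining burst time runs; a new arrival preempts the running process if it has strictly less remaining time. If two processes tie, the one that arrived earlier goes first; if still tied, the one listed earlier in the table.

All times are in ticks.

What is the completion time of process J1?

9

Timeline: | J3 0-2 | J6 2-3 | J1 3-5 | J4 5-6 | J2 6-7 | J1 7-9 | J6 9-14 | J5 14-21 |
Completion: J1=9  J2=7  J3=2  J4=6  J5=21  J6=14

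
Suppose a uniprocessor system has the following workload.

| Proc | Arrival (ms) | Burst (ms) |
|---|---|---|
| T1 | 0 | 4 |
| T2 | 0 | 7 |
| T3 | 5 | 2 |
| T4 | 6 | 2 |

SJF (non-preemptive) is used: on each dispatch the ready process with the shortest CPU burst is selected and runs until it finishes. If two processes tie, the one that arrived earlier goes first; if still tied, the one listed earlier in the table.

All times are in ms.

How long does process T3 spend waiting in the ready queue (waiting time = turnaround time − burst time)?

6

Gantt: | T1 0-4 | T2 4-11 | T3 11-13 | T4 13-15 |
Completion: T1=4  T2=11  T3=13  T4=15
Waiting(T3) = turnaround − burst = 8 − 2 = 6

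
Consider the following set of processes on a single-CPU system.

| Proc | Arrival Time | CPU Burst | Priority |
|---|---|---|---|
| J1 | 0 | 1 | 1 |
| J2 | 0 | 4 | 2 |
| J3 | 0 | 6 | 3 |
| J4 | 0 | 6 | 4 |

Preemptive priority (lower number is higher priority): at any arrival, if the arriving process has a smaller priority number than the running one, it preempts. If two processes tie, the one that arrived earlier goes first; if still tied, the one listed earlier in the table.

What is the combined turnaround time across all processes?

34

Schedule: | J1 0-1 | J2 1-5 | J3 5-11 | J4 11-17 |
Completion: J1=1  J2=5  J3=11  J4=17
Turnaround (C−A): J1=1  J2=5  J3=11  J4=17
Turnaround = completion − arrival: J1=1, J2=5, J3=11, J4=17
Total turnaround = 1 + 5 + 11 + 17 = 34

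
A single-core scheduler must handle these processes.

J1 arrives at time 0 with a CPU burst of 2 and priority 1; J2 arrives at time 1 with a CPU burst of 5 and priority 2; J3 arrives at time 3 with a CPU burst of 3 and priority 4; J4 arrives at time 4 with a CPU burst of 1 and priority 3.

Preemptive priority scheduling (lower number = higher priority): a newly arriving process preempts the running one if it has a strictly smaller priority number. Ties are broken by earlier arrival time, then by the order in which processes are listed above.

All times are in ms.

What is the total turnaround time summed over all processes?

20

Timeline: | J1 0-2 | J2 2-7 | J4 7-8 | J3 8-11 |
Completion: J1=2  J2=7  J3=11  J4=8
Turnaround = completion − arrival: J1=2, J2=6, J3=8, J4=4
Total turnaround = 2 + 6 + 8 + 4 = 20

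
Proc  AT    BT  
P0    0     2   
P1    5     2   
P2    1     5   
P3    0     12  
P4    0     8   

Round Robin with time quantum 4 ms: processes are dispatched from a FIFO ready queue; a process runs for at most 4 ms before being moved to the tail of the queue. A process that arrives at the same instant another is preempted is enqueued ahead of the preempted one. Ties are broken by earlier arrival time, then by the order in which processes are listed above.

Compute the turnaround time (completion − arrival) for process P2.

Timeline: | P0 0-2 | P3 2-6 | P4 6-10 | P2 10-14 | P1 14-16 | P3 16-20 | P4 20-24 | P2 24-25 | P3 25-29 |
Completion: P0=2  P1=16  P2=25  P3=29  P4=24
Turnaround (C−A): P0=2  P1=11  P2=24  P3=29  P4=24
Turnaround(P2) = completion − arrival = 25 − 1 = 24

24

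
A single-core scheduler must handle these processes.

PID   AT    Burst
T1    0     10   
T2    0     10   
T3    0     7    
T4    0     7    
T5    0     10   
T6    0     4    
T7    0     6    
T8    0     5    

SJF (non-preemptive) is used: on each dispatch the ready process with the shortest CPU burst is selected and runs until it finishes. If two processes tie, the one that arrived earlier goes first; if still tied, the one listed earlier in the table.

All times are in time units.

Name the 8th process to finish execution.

Gantt: | T6 0-4 | T8 4-9 | T7 9-15 | T3 15-22 | T4 22-29 | T1 29-39 | T2 39-49 | T5 49-59 |
Completion: T1=39  T2=49  T3=22  T4=29  T5=59  T6=4  T7=15  T8=9
Finish order: T6 → T8 → T7 → T3 → T4 → T1 → T2 → T5

T5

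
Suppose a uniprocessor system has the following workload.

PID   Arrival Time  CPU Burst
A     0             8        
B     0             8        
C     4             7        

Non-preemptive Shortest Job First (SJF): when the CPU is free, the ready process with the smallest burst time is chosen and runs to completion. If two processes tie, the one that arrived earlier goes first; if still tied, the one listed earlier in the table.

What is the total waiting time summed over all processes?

Timeline: | A 0-8 | C 8-15 | B 15-23 |
Completion: A=8  B=23  C=15
Turnaround (C−A): A=8  B=23  C=11
Waiting = turnaround − burst: A=0, B=15, C=4
Total waiting = 0 + 15 + 4 = 19

19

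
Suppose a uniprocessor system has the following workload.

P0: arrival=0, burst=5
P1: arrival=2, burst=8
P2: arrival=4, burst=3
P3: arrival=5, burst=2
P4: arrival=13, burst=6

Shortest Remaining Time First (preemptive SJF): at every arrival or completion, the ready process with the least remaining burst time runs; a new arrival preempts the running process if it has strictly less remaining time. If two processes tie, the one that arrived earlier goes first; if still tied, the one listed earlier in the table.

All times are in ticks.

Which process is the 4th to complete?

P1

Timeline: | P0 0-5 | P3 5-7 | P2 7-10 | P1 10-18 | P4 18-24 |
Completion: P0=5  P1=18  P2=10  P3=7  P4=24
Turnaround (C−A): P0=5  P1=16  P2=6  P3=2  P4=11
Finish order: P0 → P3 → P2 → P1 → P4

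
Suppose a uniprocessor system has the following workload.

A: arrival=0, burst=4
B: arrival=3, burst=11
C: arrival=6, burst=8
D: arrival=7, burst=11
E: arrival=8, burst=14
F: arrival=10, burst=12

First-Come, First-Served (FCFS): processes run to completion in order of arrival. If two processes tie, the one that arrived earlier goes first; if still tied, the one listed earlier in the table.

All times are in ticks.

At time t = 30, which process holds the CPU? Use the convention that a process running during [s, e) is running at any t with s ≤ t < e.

D

Schedule: | A 0-4 | B 4-15 | C 15-23 | D 23-34 | E 34-48 | F 48-60 |
Completion: A=4  B=15  C=23  D=34  E=48  F=60
Turnaround (C−A): A=4  B=12  C=17  D=27  E=40  F=50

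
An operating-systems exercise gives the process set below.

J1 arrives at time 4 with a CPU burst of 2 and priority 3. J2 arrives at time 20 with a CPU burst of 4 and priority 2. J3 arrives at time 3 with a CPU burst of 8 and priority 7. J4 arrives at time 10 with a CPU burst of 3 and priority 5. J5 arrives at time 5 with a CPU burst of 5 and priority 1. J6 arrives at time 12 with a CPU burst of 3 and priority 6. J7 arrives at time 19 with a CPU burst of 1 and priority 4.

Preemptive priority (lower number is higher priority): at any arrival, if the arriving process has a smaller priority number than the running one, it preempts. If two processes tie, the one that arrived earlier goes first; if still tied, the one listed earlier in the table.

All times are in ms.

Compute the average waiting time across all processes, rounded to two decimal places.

3.71

Gantt: | idle 0-3 | J3 3-4 | J1 4-5 | J5 5-10 | J1 10-11 | J4 11-14 | J6 14-17 | J3 17-19 | J7 19-20 | J2 20-24 | J3 24-29 |
Completion: J1=11  J2=24  J3=29  J4=14  J5=10  J6=17  J7=20
Waiting times: J1=5, J2=0, J3=18, J4=1, J5=0, J6=2, J7=0
Average waiting = (5+0+18+1+0+2+0) / 7 = 26/7 = 3.71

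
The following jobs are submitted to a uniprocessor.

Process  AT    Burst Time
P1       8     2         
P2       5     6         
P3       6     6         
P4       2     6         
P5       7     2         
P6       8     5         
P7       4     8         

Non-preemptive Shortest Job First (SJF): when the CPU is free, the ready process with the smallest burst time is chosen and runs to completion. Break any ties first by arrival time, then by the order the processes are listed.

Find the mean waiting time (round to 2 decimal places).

Timeline: | idle 0-2 | P4 2-8 | P5 8-10 | P1 10-12 | P6 12-17 | P2 17-23 | P3 23-29 | P7 29-37 |
Completion: P1=12  P2=23  P3=29  P4=8  P5=10  P6=17  P7=37
Waiting times: P1=2, P2=12, P3=17, P4=0, P5=1, P6=4, P7=25
Average waiting = (2+12+17+0+1+4+25) / 7 = 61/7 = 8.71

8.71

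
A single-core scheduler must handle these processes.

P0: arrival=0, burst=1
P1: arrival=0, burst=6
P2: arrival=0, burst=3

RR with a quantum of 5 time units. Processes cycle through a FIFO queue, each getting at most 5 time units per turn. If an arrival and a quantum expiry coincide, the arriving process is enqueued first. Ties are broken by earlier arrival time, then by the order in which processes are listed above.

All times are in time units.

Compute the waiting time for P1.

4

Timeline: | P0 0-1 | P1 1-6 | P2 6-9 | P1 9-10 |
Completion: P0=1  P1=10  P2=9
Turnaround (C−A): P0=1  P1=10  P2=9
Waiting(P1) = turnaround − burst = 10 − 6 = 4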